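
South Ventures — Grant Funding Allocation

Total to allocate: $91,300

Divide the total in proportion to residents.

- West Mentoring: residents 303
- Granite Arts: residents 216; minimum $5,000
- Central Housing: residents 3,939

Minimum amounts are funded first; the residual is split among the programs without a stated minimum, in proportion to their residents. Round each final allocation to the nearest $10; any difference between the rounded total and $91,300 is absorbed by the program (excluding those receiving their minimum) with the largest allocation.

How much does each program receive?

West Mentoring: $6,160 · Granite Arts: $5,000 · Central Housing: $80,140

Fund the minimums — Granite Arts $5,000. Balance $86,300.
Balance split over remaining residents 4,242: West Mentoring 6,164.29 → $6,160; Central Housing 80,135.71 → $80,140.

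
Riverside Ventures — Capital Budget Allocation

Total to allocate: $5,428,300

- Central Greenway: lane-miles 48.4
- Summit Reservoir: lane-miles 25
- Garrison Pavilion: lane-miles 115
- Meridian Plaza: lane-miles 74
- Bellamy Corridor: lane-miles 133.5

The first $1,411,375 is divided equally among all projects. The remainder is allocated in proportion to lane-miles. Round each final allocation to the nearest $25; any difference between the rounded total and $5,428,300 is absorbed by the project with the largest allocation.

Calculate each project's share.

Central Greenway: $773,350 · Summit Reservoir: $535,925 · Garrison Pavilion: $1,449,100 · Meridian Plaza: $1,033,100 · Bellamy Corridor: $1,636,825

First tranche $1,411,375 split equally: $282,275 each.
Remainder $4,016,925 by lane-miles (total 395.9): Central Greenway 491,081.51 → $491,075; Summit Reservoir 253,657.81 → $253,650; Garrison Pavilion 1,166,825.90 → $1,166,825; Meridian Plaza 750,827.10 → $750,825; Bellamy Corridor 1,354,532.68 → $1,354,525.
Rounding difference +$25 on remainder applied to Bellamy Corridor.
Totals: Central Greenway $282,275 + $491,075 = $773,350; Summit Reservoir $282,275 + $253,650 = $535,925; Garrison Pavilion $282,275 + $1,166,825 = $1,449,100; Meridian Plaza $282,275 + $750,825 = $1,033,100; Bellamy Corridor $282,275 + $1,354,550 = $1,636,825.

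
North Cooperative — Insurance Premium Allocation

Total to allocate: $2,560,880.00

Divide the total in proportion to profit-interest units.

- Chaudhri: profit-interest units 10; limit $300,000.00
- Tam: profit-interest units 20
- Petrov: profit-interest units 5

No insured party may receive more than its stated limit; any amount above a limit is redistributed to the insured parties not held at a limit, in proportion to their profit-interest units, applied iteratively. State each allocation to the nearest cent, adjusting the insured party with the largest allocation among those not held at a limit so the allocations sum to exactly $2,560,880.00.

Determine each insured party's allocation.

Chaudhri: $300,000.00 · Tam: $1,808,704.00 · Petrov: $452,176.00

Total profit-interest units = 35.
Proportional shares (ignoring caps): Chaudhri 731,680.0000; Tam 1,463,360.0000; Petrov 365,840.0000.
Capped: Chaudhri ($300,000.00); remaining pool $2,260,880.00 reallocated over remaining profit-interest units 25.
Shares after redistribution: Tam 1,808,704.0000 → $1,808,704.00; Petrov 452,176.0000 → $452,176.00.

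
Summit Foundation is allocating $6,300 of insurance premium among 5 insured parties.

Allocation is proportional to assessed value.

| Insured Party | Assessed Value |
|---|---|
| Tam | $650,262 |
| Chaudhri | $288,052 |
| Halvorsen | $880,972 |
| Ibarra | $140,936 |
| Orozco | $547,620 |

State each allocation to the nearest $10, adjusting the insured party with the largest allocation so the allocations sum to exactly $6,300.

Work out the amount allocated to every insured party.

Assessed value total: 2,507,842.
Pro-rata amounts: Tam 650,262/2,507,842 × $6,300 = 1,633.54; Chaudhri 288,052/2,507,842 × $6,300 = 723.62; Halvorsen 880,972/2,507,842 × $6,300 = 2,213.11; Ibarra 140,936/2,507,842 × $6,300 = 354.05; Orozco 547,620/2,507,842 × $6,300 = 1,375.69.
Rounded to nearest $10: Tam $1,630; Chaudhri $720; Halvorsen $2,210; Ibarra $350; Orozco $1,380. Sum = $6,290.
Difference $6,300 − $6,290 = +$10 applied to largest allocation (Halvorsen): Halvorsen becomes $2,220.

Tam: $1,630 | Chaudhri: $720 | Halvorsen: $2,220 | Ibarra: $350 | Orozco: $1,380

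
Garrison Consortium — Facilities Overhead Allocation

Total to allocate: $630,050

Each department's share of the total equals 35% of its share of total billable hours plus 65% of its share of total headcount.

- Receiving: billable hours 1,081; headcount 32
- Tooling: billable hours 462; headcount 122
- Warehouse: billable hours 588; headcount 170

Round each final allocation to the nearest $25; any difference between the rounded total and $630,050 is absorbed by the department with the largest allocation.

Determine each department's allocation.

Billable hours total 2,131; headcount total 324.
Composite weights (35% billable hours + 65% headcount): Receiving 0.2417; Tooling 0.3206; Warehouse 0.4376.
Unrounded shares: Receiving 152,310.36; Tooling 202,014.79; Warehouse 275,724.85.
Rounded to nearest $25: Receiving $152,300; Tooling $202,025; Warehouse $275,725. Sum = $630,050.
No rounding difference to absorb.

Receiving: $152,300 · Tooling: $202,025 · Warehouse: $275,725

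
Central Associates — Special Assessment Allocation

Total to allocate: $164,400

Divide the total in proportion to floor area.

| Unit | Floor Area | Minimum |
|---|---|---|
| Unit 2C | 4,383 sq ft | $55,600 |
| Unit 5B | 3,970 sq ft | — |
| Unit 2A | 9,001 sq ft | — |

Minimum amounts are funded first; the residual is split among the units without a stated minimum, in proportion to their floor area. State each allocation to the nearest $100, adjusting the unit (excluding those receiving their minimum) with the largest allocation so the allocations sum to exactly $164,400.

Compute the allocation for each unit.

Guaranteed amounts: Unit 2C $55,600. Residual $108,800.
Residual split over remaining floor area 12,971: Unit 5B 33,300.13 → $33,300; Unit 2A 75,499.87 → $75,500.

Unit 2C: $55,600 | Unit 5B: $33,300 | Unit 2A: $75,500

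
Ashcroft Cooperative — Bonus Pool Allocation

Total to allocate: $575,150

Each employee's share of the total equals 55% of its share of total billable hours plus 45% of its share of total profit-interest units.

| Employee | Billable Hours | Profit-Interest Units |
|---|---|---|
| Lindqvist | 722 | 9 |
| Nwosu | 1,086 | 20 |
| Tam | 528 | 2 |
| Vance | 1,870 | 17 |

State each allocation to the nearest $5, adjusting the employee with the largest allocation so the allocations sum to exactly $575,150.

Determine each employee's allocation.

Totals — billable hours 4,206, profit-interest units 48.
Composite weights (55% billable hours + 45% profit-interest units): Lindqvist 0.1788; Nwosu 0.3295; Tam 0.0878; Vance 0.4039.
Proportional shares: Lindqvist 102,829.77; Nwosu 189,518.49; Tam 50,494.85; Vance 232,306.89.
At nearest $5: Lindqvist $102,830; Nwosu $189,520; Tam $50,495; Vance $232,305. Sum = $575,150.
Sum already equals the total — no adjustment.

Lindqvist: $102,830 | Nwosu: $189,520 | Tam: $50,495 | Vance: $232,305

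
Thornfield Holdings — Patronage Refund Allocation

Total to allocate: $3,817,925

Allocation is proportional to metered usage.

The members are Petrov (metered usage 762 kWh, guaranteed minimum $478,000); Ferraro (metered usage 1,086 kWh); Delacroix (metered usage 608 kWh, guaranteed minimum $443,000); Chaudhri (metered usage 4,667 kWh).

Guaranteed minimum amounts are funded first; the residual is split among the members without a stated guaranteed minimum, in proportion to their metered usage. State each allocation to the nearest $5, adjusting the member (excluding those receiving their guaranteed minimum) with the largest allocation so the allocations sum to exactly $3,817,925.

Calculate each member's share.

Petrov: $478,000 · Ferraro: $546,855 · Delacroix: $443,000 · Chaudhri: $2,350,070

Fund the minimums — Petrov $478,000; Delacroix $443,000. Balance $2,896,925.
Balance split over remaining metered usage 5,753: Ferraro 546,855.65 → $546,855; Chaudhri 2,350,069.35 → $2,350,070.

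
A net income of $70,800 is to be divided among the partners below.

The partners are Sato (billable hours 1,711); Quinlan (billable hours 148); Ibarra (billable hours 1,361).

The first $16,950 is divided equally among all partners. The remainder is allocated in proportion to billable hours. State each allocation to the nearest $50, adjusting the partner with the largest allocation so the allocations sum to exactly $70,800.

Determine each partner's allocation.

Equal tier: $16,950 ÷ 3 = $5,650 apiece.
Remainder $53,850 by billable hours (total 3,220): Sato 28,614.08 → $28,600; Quinlan 2,475.09 → $2,500; Ibarra 22,760.82 → $22,750.
Totals: Sato $5,650 + $28,600 = $34,250; Quinlan $5,650 + $2,500 = $8,150; Ibarra $5,650 + $22,750 = $28,400.

Sato: $34,250 | Quinlan: $8,150 | Ibarra: $28,400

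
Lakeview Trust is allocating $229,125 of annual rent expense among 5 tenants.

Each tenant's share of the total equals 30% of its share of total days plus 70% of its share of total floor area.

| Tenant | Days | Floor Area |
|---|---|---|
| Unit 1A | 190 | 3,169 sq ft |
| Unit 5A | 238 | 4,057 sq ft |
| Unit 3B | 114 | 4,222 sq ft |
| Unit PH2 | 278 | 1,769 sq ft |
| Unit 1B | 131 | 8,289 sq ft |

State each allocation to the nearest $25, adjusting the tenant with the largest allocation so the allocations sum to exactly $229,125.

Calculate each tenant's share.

Unit 1A: $37,375; Unit 5A: $47,450; Unit 3B: $39,725; Unit PH2: $33,275; Unit 1B: $71,300

Totals — days 951, floor area 21,506.
Composite weights (30% days + 70% floor area): Unit 1A 0.1631; Unit 5A 0.2071; Unit 3B 0.1734; Unit PH2 0.1453; Unit 1B 0.3111.
Proportional shares: Unit 1A 37,366.82; Unit 5A 47,458.75; Unit 3B 39,726.67; Unit PH2 33,286.46; Unit 1B 71,286.30.
Rounded to nearest $25: Unit 1A $37,375; Unit 5A $47,450; Unit 3B $39,725; Unit PH2 $33,275; Unit 1B $71,275. Sum = $229,100.
Difference $229,125 − $229,100 = +$25 applied to largest allocation (Unit 1B): Unit 1B becomes $71,300.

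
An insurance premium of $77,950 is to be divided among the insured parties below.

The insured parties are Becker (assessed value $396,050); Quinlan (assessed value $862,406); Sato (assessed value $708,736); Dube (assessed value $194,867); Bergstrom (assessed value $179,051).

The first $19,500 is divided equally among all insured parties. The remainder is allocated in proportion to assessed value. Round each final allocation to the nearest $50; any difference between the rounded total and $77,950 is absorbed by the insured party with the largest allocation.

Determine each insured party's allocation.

Becker: $13,800; Quinlan: $25,450; Sato: $21,600; Dube: $8,750; Bergstrom: $8,350

First tranche $19,500 split equally: $3,900 each.
Remainder $58,450 by assessed value (total 2,341,110): Becker 9,888.10 → $9,900; Quinlan 21,531.51 → $21,550; Sato 17,694.86 → $17,700; Dube 4,865.20 → $4,850; Bergstrom 4,470.33 → $4,450.
Totals: Becker $3,900 + $9,900 = $13,800; Quinlan $3,900 + $21,550 = $25,450; Sato $3,900 + $17,700 = $21,600; Dube $3,900 + $4,850 = $8,750; Bergstrom $3,900 + $4,450 = $8,350.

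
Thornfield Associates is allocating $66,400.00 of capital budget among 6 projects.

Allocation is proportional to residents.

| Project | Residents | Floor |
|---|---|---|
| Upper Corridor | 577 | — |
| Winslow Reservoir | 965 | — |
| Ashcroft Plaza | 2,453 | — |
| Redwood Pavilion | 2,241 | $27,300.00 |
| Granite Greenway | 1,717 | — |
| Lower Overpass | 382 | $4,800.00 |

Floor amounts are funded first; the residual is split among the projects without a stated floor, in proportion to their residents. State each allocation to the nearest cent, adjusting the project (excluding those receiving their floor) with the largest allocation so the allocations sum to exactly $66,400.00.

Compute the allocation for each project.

Upper Corridor: $3,464.83 · Winslow Reservoir: $5,794.73 · Ashcroft Plaza: $14,730.02 · Redwood Pavilion: $27,300.00 · Granite Greenway: $10,310.42 · Lower Overpass: $4,800.00

Fund the minimums — Redwood Pavilion $27,300.00; Lower Overpass $4,800.00. Remaining pool $34,300.00.
Remaining pool split over remaining residents 5,712: Upper Corridor 3,464.8284 → $3,464.83; Winslow Reservoir 5,794.7304 → $5,794.73; Ashcroft Plaza 14,730.0245 → $14,730.02; Granite Greenway 10,310.4167 → $10,310.42.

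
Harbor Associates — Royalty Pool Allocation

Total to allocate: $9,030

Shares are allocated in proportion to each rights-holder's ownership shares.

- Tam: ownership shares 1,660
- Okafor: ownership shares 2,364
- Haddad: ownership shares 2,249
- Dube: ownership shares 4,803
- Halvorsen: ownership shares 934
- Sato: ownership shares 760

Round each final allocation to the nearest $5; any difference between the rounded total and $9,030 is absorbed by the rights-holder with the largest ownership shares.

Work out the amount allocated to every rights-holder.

Ownership shares total: 12,770.
Proportional shares: Tam 1,660/12,770 × $9,030 = 1,173.83; Okafor 2,364/12,770 × $9,030 = 1,671.65; Haddad 2,249/12,770 × $9,030 = 1,590.33; Dube 4,803/12,770 × $9,030 = 3,396.33; Halvorsen 934/12,770 × $9,030 = 660.46; Sato 760/12,770 × $9,030 = 537.42.
After rounding ($5): Tam $1,175; Okafor $1,670; Haddad $1,590; Dube $3,395; Halvorsen $660; Sato $535. Sum = $9,025.
Difference $9,030 − $9,025 = +$5 applied to largest ownership shares (Dube): Dube becomes $3,400.

Tam: $1,175 · Okafor: $1,670 · Haddad: $1,590 · Dube: $3,400 · Halvorsen: $660 · Sato: $535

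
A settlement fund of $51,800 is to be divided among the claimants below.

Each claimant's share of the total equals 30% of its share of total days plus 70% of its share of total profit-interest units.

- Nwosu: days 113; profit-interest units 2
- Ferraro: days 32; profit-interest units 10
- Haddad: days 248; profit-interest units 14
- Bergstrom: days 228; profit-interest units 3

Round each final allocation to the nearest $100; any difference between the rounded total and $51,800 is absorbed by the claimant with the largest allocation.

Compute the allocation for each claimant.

Nwosu: $5,300 · Ferraro: $13,300 · Haddad: $23,700 · Bergstrom: $9,500

Days total 621; profit-interest units total 29.
Composite weights (30% days + 70% profit-interest units): Nwosu 0.1029; Ferraro 0.2568; Haddad 0.4577; Bergstrom 0.1826.
Pro-rata amounts: Nwosu 5,328.42; Ferraro 13,304.22; Haddad 23,710.82; Bergstrom 9,456.54.
Rounded to nearest $100: Nwosu $5,300; Ferraro $13,300; Haddad $23,700; Bergstrom $9,500. Sum = $51,800.
No rounding difference to absorb.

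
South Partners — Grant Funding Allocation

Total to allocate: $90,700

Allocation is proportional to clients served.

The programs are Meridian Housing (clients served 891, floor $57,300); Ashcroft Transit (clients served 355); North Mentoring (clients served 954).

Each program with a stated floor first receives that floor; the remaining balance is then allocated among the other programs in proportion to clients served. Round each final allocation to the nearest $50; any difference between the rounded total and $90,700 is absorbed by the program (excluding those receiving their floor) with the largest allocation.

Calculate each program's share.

Meridian Housing: $57,300 | Ashcroft Transit: $9,050 | North Mentoring: $24,350

Fund the minimums — Meridian Housing $57,300. Remaining pool $33,400.
Remaining pool split over remaining clients served 1,309: Ashcroft Transit 9,058.06 → $9,050; North Mentoring 24,341.94 → $24,350.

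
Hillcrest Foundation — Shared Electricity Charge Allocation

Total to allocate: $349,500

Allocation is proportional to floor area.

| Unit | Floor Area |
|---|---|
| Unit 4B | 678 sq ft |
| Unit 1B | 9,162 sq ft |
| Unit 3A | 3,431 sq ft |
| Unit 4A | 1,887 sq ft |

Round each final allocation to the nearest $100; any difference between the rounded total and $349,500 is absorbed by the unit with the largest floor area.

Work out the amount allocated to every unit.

Combined floor area = 15,158.
Proportional shares: Unit 4B 678/15,158 × $349,500 = 15,632.74; Unit 1B 9,162/15,158 × $349,500 = 211,249.44; Unit 3A 3,431/15,158 × $349,500 = 79,109.02; Unit 4A 1,887/15,158 × $349,500 = 43,508.81.
Rounded to nearest $100: Unit 4B $15,600; Unit 1B $211,200; Unit 3A $79,100; Unit 4A $43,500. Sum = $349,400.
Difference $349,500 − $349,400 = +$100 applied to largest floor area (Unit 1B): Unit 1B becomes $211,300.

Unit 4B: $15,600; Unit 1B: $211,300; Unit 3A: $79,100; Unit 4A: $43,500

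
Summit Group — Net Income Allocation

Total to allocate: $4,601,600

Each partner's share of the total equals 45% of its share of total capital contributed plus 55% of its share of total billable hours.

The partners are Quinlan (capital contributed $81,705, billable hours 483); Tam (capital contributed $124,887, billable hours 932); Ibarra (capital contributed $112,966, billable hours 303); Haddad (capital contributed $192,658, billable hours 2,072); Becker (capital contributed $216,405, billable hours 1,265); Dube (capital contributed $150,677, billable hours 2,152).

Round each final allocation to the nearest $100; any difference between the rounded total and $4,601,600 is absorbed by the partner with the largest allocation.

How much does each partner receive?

Quinlan: $362,000; Tam: $621,400; Ibarra: $372,400; Haddad: $1,181,300; Becker: $953,900; Dube: $1,110,600

Capital contributed total 879,298; billable hours total 7,207.
Composite weights (45% capital contributed + 55% billable hours): Quinlan 0.0787; Tam 0.1350; Ibarra 0.0809; Haddad 0.2567; Becker 0.2073; Dube 0.2413.
Pro-rata amounts: Quinlan 362,027.75; Tam 621,395.24; Ibarra 372,435.91; Haddad 1,181,327.33; Becker 953,856.85; Dube 1,110,556.93.
After rounding ($100): Quinlan $362,000; Tam $621,400; Ibarra $372,400; Haddad $1,181,300; Becker $953,900; Dube $1,110,600. Sum = $4,601,600.
Rounded total matches; no reconciliation needed.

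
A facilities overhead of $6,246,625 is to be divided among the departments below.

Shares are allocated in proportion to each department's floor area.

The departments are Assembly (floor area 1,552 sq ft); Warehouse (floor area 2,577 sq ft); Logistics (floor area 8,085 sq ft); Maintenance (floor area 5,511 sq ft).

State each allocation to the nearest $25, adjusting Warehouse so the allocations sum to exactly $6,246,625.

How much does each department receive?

Sum of floor area: 17,725.
Unrounded shares: Assembly 1,552/17,725 × $6,246,625 = 546,954.13; Warehouse 2,577/17,725 × $6,246,625 = 908,183.50; Logistics 8,085/17,725 × $6,246,625 = 2,849,306.81; Maintenance 5,511/17,725 × $6,246,625 = 1,942,180.56.
At nearest $25: Assembly $546,950; Warehouse $908,175; Logistics $2,849,300; Maintenance $1,942,175. Sum = $6,246,600.
Difference $6,246,625 − $6,246,600 = +$25 applied to Warehouse: Warehouse becomes $908,200.

Assembly: $546,950; Warehouse: $908,200; Logistics: $2,849,300; Maintenance: $1,942,175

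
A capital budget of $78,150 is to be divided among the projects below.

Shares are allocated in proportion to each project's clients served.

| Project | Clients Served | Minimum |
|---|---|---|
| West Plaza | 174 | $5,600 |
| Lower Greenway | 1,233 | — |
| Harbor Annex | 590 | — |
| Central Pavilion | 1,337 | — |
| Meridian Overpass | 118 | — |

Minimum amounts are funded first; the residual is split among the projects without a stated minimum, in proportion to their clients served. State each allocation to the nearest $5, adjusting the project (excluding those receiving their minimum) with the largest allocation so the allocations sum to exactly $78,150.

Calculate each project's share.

Minimums first: West Plaza $5,600. Balance $72,550.
Balance split over remaining clients served 3,278: Lower Greenway 27,289.25 → $27,290; Harbor Annex 13,058.11 → $13,060; Central Pavilion 29,591.02 → $29,590; Meridian Overpass 2,611.62 → $2,610.

West Plaza: $5,600 · Lower Greenway: $27,290 · Harbor Annex: $13,060 · Central Pavilion: $29,590 · Meridian Overpass: $2,610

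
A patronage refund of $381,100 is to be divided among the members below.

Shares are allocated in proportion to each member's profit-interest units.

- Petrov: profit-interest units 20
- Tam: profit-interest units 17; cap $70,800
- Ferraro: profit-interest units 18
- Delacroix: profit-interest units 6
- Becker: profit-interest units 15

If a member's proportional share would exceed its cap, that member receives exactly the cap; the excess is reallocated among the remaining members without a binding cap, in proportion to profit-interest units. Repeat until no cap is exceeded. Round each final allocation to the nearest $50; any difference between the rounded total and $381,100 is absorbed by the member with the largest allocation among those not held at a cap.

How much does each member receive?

Petrov: $105,200; Tam: $70,800; Ferraro: $94,650; Delacroix: $31,550; Becker: $78,900

Total profit-interest units = 76.
Proportional shares (ignoring caps): Petrov 100,289.47; Tam 85,246.05; Ferraro 90,260.53; Delacroix 30,086.84; Becker 75,217.11.
Capped: Tam ($70,800); remaining pool $310,300 reallocated over remaining profit-interest units 59.
Redistributed shares: Petrov 105,186.44 → $105,200; Ferraro 94,667.80 → $94,650; Delacroix 31,555.93 → $31,550; Becker 78,889.83 → $78,900.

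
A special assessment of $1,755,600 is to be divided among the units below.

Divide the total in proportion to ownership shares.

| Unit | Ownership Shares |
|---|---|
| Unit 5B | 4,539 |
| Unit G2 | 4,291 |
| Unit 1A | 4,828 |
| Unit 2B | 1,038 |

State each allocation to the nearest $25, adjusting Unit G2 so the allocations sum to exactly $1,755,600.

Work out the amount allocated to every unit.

Ownership shares total: 14,696.
Unrounded shares: Unit 5B 4,539/14,696 × $1,755,600 = 542,233.83; Unit G2 4,291/14,696 × $1,755,600 = 512,607.49; Unit 1A 4,828/14,696 × $1,755,600 = 576,758.08; Unit 2B 1,038/14,696 × $1,755,600 = 124,000.60.
Rounded to nearest $25: Unit 5B $542,225; Unit G2 $512,600; Unit 1A $576,750; Unit 2B $124,000. Sum = $1,755,575.
Difference $1,755,600 − $1,755,575 = +$25 applied to Unit G2: Unit G2 becomes $512,625.

Unit 5B: $542,225; Unit G2: $512,625; Unit 1A: $576,750; Unit 2B: $124,000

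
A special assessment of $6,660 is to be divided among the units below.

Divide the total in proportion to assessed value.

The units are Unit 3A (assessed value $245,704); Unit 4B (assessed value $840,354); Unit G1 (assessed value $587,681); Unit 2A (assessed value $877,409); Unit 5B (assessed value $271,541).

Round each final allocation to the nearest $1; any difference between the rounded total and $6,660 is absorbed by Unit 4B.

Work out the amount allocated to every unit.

Unit 3A: $580 · Unit 4B: $1,982 · Unit G1: $1,387 · Unit 2A: $2,070 · Unit 5B: $641

Combined assessed value = 2,822,689.
Pro-rata amounts: Unit 3A 245,704/2,822,689 × $6,660 = 579.73; Unit 4B 840,354/2,822,689 × $6,660 = 1,982.78; Unit G1 587,681/2,822,689 × $6,660 = 1,386.61; Unit 2A 877,409/2,822,689 × $6,660 = 2,070.20; Unit 5B 271,541/2,822,689 × $6,660 = 640.69.
After rounding ($1): Unit 3A $580; Unit 4B $1,983; Unit G1 $1,387; Unit 2A $2,070; Unit 5B $641. Sum = $6,661.
Difference $6,660 − $6,661 = −$1 applied to Unit 4B: Unit 4B becomes $1,982.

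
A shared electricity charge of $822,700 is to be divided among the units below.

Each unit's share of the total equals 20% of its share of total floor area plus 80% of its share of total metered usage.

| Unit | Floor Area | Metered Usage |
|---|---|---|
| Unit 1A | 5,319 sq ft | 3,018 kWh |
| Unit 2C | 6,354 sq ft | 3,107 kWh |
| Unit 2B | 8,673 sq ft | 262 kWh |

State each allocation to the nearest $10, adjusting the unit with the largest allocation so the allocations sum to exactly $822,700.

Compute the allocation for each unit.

Unit 1A: $354,010 | Unit 2C: $371,550 | Unit 2B: $97,140

Floor area total 20,346; metered usage total 6,387.
Composite weights (20% floor area + 80% metered usage): Unit 1A 0.4303; Unit 2C 0.4516; Unit 2B 0.1181.
Raw shares: Unit 1A 354,010.53; Unit 2C 371,551.84; Unit 2B 97,137.63.
At nearest $10: Unit 1A $354,010; Unit 2C $371,550; Unit 2B $97,140. Sum = $822,700.
No rounding difference to absorb.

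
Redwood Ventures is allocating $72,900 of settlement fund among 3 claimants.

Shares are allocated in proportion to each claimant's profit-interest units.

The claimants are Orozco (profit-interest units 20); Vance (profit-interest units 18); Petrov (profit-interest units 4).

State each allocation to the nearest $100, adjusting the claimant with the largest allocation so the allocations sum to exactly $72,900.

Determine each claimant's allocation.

Orozco: $34,800 · Vance: $31,200 · Petrov: $6,900

Sum of profit-interest units: 42.
Raw shares: Orozco 20/42 × $72,900 = 34,714.29; Vance 18/42 × $72,900 = 31,242.86; Petrov 4/42 × $72,900 = 6,942.86.
Rounded to nearest $100: Orozco $34,700; Vance $31,200; Petrov $6,900. Sum = $72,800.
Difference $72,900 − $72,800 = +$100 applied to largest allocation (Orozco): Orozco becomes $34,800.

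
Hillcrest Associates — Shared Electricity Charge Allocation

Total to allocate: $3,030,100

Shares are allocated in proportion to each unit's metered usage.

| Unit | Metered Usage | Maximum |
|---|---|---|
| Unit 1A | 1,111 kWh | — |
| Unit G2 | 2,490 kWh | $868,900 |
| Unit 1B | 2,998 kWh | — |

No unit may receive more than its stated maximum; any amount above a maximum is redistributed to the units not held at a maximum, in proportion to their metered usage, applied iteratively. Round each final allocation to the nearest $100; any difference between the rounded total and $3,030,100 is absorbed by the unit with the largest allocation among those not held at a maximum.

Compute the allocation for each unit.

Unit 1A: $584,300 · Unit G2: $868,900 · Unit 1B: $1,576,900

Sum of metered usage: 6,599.
Pro-rata shares before constraints: Unit 1A 510,144.13; Unit G2 1,143,347.33; Unit 1B 1,376,608.55.
Held at cap: Unit G2 ($868,900); balance $2,161,200 reallocated over remaining metered usage 4,109.
Remaining shares: Unit 1A 584,349.77 → $584,300; Unit 1B 1,576,850.23 → $1,576,900.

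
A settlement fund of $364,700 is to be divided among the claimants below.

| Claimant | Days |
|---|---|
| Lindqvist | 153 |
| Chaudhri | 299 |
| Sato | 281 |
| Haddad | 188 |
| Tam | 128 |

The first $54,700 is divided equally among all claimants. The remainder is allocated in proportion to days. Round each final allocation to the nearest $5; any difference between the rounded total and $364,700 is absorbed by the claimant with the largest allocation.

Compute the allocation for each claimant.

Lindqvist: $56,155 | Chaudhri: $99,300 | Sato: $93,980 | Haddad: $66,500 | Tam: $48,765

Equal tier: $54,700 ÷ 5 = $10,940 apiece.
Remainder $310,000 by days (total 1,049): Lindqvist 45,214.49 → $45,215; Chaudhri 88,360.34 → $88,360; Sato 83,040.99 → $83,040; Haddad 55,557.67 → $55,560; Tam 37,826.50 → $37,825.
Totals: Lindqvist $10,940 + $45,215 = $56,155; Chaudhri $10,940 + $88,360 = $99,300; Sato $10,940 + $83,040 = $93,980; Haddad $10,940 + $55,560 = $66,500; Tam $10,940 + $37,825 = $48,765.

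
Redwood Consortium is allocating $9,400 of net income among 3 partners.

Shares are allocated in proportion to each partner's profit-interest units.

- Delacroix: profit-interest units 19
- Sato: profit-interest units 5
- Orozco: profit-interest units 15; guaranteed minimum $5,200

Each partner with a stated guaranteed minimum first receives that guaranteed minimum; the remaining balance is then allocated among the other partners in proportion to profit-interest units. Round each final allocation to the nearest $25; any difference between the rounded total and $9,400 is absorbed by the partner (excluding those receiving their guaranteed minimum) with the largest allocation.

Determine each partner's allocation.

Delacroix: $3,325; Sato: $875; Orozco: $5,200

Fund the minimums — Orozco $5,200. Residual $4,200.
Residual split over remaining profit-interest units 24: Delacroix 3,325.00 → $3,325; Sato 875.00 → $875.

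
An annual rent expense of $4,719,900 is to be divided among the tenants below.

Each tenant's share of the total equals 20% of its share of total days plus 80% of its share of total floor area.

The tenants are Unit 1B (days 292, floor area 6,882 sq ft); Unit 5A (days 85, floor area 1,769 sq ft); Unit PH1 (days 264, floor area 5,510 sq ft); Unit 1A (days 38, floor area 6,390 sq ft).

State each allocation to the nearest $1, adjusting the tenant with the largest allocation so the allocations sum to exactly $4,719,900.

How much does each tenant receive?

Unit 1B: $1,670,411; Unit 5A: $443,197; Unit PH1: $1,379,401; Unit 1A: $1,226,891

Days total 679; floor area total 20,551.
Combined weights (20% days + 80% floor area): Unit 1B 0.3539; Unit 5A 0.0939; Unit PH1 0.2923; Unit 1A 0.2599.
Proportional shares: Unit 1B 1,670,411.35; Unit 5A 443,196.95; Unit PH1 1,379,401.13; Unit 1A 1,226,890.57.
After rounding ($1): Unit 1B $1,670,411; Unit 5A $443,197; Unit PH1 $1,379,401; Unit 1A $1,226,891. Sum = $4,719,900.
Sum already equals the total — no adjustment.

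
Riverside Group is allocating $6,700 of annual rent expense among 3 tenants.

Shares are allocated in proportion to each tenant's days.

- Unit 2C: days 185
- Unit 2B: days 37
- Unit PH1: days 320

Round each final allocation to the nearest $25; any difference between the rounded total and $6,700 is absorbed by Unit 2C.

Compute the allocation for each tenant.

Combined days = 542.
Pro-rata amounts: Unit 2C 185/542 × $6,700 = 2,286.90; Unit 2B 37/542 × $6,700 = 457.38; Unit PH1 320/542 × $6,700 = 3,955.72.
After rounding ($25): Unit 2C $2,275; Unit 2B $450; Unit PH1 $3,950. Sum = $6,675.
Difference $6,700 − $6,675 = +$25 applied to Unit 2C: Unit 2C becomes $2,300.

Unit 2C: $2,300; Unit 2B: $450; Unit PH1: $3,950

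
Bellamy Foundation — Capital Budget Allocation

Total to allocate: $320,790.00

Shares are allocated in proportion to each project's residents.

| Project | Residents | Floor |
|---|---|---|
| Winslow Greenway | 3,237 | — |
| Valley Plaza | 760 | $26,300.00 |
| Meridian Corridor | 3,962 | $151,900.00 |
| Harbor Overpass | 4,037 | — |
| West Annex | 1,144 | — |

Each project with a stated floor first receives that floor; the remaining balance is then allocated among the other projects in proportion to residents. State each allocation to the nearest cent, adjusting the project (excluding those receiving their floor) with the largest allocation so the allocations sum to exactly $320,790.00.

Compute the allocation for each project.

Winslow Greenway: $54,830.58; Valley Plaza: $26,300.00; Meridian Corridor: $151,900.00; Harbor Overpass: $68,381.54; West Annex: $19,377.88

Minimums first: Valley Plaza $26,300.00; Meridian Corridor $151,900.00. Remaining pool $142,590.00.
Remaining pool split over remaining residents 8,418: Winslow Greenway 54,830.5809 → $54,830.58; Harbor Overpass 68,381.5431 → $68,381.54; West Annex 19,377.8760 → $19,377.88.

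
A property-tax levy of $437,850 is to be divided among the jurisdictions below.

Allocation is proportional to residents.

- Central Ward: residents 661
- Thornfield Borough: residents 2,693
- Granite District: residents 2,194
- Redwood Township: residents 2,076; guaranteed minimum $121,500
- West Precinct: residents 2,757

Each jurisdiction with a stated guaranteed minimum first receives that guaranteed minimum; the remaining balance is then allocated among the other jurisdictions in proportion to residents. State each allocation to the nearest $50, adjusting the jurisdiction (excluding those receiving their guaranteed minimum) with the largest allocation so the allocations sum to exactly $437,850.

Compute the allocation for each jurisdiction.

Minimums first: Redwood Township $121,500. Remaining pool $316,350.
Remaining pool split over remaining residents 8,305: Central Ward 25,178.49 → $25,200; Thornfield Borough 102,580.44 → $102,600; Granite District 83,572.78 → $83,550; West Precinct 105,018.30 → $105,000.

Central Ward: $25,200; Thornfield Borough: $102,600; Granite District: $83,550; Redwood Township: $121,500; West Precinct: $105,000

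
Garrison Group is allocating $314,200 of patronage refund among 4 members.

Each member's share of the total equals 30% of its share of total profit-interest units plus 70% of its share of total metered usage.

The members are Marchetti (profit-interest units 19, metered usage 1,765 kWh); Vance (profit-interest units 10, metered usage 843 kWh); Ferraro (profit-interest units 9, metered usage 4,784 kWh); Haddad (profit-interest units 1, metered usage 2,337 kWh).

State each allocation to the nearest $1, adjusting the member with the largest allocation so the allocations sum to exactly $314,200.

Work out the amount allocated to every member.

Marchetti: $85,822 · Vance: $43,227 · Ferraro: $129,902 · Haddad: $55,249

Profit-interest units total 39; metered usage total 9,729.
Combined weights (30% profit-interest units + 70% metered usage): Marchetti 0.2731; Vance 0.1376; Ferraro 0.4134; Haddad 0.1758.
Raw shares: Marchetti 85,822.26; Vance 43,226.63; Ferraro 129,902.47; Haddad 55,248.64.
Rounded to nearest $1: Marchetti $85,822; Vance $43,227; Ferraro $129,902; Haddad $55,249. Sum = $314,200.
Sum already equals the total — no adjustment.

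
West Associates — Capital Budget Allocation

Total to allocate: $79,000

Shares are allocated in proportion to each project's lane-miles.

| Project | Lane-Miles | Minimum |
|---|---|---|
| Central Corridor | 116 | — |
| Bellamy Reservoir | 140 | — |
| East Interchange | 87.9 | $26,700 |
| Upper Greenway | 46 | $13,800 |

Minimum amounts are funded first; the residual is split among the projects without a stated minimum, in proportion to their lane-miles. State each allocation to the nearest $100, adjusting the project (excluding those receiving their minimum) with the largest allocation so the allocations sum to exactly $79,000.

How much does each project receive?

Guaranteed amounts: East Interchange $26,700; Upper Greenway $13,800. Remaining pool $38,500.
Remaining pool split over remaining lane-miles 256: Central Corridor 17,445.31 → $17,400; Bellamy Reservoir 21,054.69 → $21,100.

Central Corridor: $17,400 · Bellamy Reservoir: $21,100 · East Interchange: $26,700 · Upper Greenway: $13,800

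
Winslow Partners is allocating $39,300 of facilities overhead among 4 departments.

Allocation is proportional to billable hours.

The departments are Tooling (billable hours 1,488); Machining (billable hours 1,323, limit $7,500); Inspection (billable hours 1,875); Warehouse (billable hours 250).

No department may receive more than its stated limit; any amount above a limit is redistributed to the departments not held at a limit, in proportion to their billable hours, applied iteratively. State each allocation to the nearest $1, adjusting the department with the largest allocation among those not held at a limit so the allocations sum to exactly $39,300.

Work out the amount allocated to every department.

Tooling: $13,097; Machining: $7,500; Inspection: $16,503; Warehouse: $2,200

Combined billable hours = 4,936.
Pro-rata shares before constraints: Tooling 11,847.33; Machining 10,533.61; Inspection 14,928.59; Warehouse 1,990.48.
Held at cap: Machining ($7,500); balance $31,800 reallocated over remaining billable hours 3,613.
Remaining shares: Tooling 13,096.71 → $13,097; Inspection 16,502.91 → $16,503; Warehouse 2,200.39 → $2,200.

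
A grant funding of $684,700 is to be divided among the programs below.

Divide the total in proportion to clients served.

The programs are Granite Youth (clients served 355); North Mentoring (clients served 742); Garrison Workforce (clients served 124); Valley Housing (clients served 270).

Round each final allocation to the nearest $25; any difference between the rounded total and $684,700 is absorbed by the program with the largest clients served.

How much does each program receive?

Granite Youth: $163,025 | North Mentoring: $340,725 | Garrison Workforce: $56,950 | Valley Housing: $124,000

Total clients served = 1,491.
Pro-rata amounts: Granite Youth 355/1,491 × $684,700 = 163,023.81; North Mentoring 742/1,491 × $684,700 = 340,742.72; Garrison Workforce 124/1,491 × $684,700 = 56,943.53; Valley Housing 270/1,491 × $684,700 = 123,989.94.
At nearest $25: Granite Youth $163,025; North Mentoring $340,750; Garrison Workforce $56,950; Valley Housing $124,000. Sum = $684,725.
Difference $684,700 − $684,725 = −$25 applied to largest clients served (North Mentoring): North Mentoring becomes $340,725.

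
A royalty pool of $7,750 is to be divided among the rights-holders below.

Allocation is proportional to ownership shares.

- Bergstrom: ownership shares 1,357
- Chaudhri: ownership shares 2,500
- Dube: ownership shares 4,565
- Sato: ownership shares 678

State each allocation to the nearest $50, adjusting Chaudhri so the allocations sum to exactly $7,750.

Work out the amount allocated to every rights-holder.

Sum of ownership shares: 9,100.
Raw shares: Bergstrom 1,357/9,100 × $7,750 = 1,155.69; Chaudhri 2,500/9,100 × $7,750 = 2,129.12; Dube 4,565/9,100 × $7,750 = 3,887.77; Sato 678/9,100 × $7,750 = 577.42.
Rounded to nearest $50: Bergstrom $1,150; Chaudhri $2,150; Dube $3,900; Sato $600. Sum = $7,800.
Difference $7,750 − $7,800 = −$50 applied to Chaudhri: Chaudhri becomes $2,100.

Bergstrom: $1,150; Chaudhri: $2,100; Dube: $3,900; Sato: $600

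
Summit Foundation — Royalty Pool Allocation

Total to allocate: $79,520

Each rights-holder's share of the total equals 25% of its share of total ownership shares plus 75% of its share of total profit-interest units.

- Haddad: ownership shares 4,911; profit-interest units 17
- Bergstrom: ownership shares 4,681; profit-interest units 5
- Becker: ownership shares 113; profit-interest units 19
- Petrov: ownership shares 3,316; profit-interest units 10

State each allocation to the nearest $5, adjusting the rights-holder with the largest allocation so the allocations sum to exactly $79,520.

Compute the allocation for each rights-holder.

Ownership shares total 13,021; profit-interest units total 51.
Composite weights (25% ownership shares + 75% profit-interest units): Haddad 0.3443; Bergstrom 0.1634; Becker 0.2816; Petrov 0.2107.
Unrounded shares: Haddad 27,377.94; Bergstrom 12,993.84; Becker 22,391.35; Petrov 16,756.87.
At nearest $5: Haddad $27,380; Bergstrom $12,995; Becker $22,390; Petrov $16,755. Sum = $79,520.
Sum already equals the total — no adjustment.

Haddad: $27,380 · Bergstrom: $12,995 · Becker: $22,390 · Petrov: $16,755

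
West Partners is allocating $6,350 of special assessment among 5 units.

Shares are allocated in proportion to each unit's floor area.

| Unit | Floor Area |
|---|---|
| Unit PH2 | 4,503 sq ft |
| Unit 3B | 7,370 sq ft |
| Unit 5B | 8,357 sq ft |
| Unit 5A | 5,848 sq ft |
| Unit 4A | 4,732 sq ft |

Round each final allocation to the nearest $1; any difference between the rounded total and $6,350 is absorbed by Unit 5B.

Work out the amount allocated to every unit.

Sum of floor area: 30,810.
Unrounded shares: Unit PH2 4,503/30,810 × $6,350 = 928.08; Unit 3B 7,370/30,810 × $6,350 = 1,518.97; Unit 5B 8,357/30,810 × $6,350 = 1,722.39; Unit 5A 5,848/30,810 × $6,350 = 1,205.28; Unit 4A 4,732/30,810 × $6,350 = 975.27.
Rounded to nearest $1: Unit PH2 $928; Unit 3B $1,519; Unit 5B $1,722; Unit 5A $1,205; Unit 4A $975. Sum = $6,349.
Difference $6,350 − $6,349 = +$1 applied to Unit 5B: Unit 5B becomes $1,723.

Unit PH2: $928; Unit 3B: $1,519; Unit 5B: $1,723; Unit 5A: $1,205; Unit 4A: $975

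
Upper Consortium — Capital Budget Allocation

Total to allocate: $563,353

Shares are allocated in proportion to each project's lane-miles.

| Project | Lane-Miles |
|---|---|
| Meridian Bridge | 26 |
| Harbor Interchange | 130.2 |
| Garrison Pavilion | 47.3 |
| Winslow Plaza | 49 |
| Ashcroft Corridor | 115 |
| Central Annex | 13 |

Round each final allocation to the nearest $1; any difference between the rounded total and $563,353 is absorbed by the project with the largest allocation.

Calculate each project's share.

Meridian Bridge: $38,495 · Harbor Interchange: $192,770 · Garrison Pavilion: $70,030 · Winslow Plaza: $72,547 · Ashcroft Corridor: $170,264 · Central Annex: $19,247

Total lane-miles = 380.5.
Proportional shares: Meridian Bridge 26/380.5 × $563,353 = 38,494.55; Harbor Interchange 130.2/380.5 × $563,353 = 192,768.88; Garrison Pavilion 47.3/380.5 × $563,353 = 70,030.48; Winslow Plaza 49/380.5 × $563,353 = 72,547.43; Ashcroft Corridor 115/380.5 × $563,353 = 170,264.38; Central Annex 13/380.5 × $563,353 = 19,247.28.
At nearest $1: Meridian Bridge $38,495; Harbor Interchange $192,769; Garrison Pavilion $70,030; Winslow Plaza $72,547; Ashcroft Corridor $170,264; Central Annex $19,247. Sum = $563,352.
Difference $563,353 − $563,352 = +$1 applied to largest allocation (Harbor Interchange): Harbor Interchange becomes $192,770.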